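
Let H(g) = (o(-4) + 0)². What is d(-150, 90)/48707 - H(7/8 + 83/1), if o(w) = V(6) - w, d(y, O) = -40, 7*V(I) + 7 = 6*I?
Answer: -158251003/2386643 ≈ -66.307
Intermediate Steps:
V(I) = -1 + 6*I/7 (V(I) = -1 + (6*I)/7 = -1 + 6*I/7)
o(w) = 29/7 - w (o(w) = (-1 + (6/7)*6) - w = (-1 + 36/7) - w = 29/7 - w)
H(g) = 3249/49 (H(g) = ((29/7 - 1*(-4)) + 0)² = ((29/7 + 4) + 0)² = (57/7 + 0)² = (57/7)² = 3249/49)
d(-150, 90)/48707 - H(7/8 + 83/1) = -40/48707 - 1*3249/49 = -40*1/48707 - 3249/49 = -40/48707 - 3249/49 = -158251003/2386643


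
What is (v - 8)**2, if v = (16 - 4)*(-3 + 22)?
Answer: 48400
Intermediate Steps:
v = 228 (v = 12*19 = 228)
(v - 8)**2 = (228 - 8)**2 = 220**2 = 48400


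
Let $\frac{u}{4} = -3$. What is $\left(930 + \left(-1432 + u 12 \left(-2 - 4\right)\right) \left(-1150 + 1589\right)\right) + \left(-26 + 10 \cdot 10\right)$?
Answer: $-248348$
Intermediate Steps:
$u = -12$ ($u = 4 \left(-3\right) = -12$)
$\left(930 + \left(-1432 + u 12 \left(-2 - 4\right)\right) \left(-1150 + 1589\right)\right) + \left(-26 + 10 \cdot 10\right) = \left(930 + \left(-1432 + \left(-12\right) 12 \left(-2 - 4\right)\right) \left(-1150 + 1589\right)\right) + \left(-26 + 10 \cdot 10\right) = \left(930 + \left(-1432 - 144 \left(-2 - 4\right)\right) 439\right) + \left(-26 + 100\right) = \left(930 + \left(-1432 - -864\right) 439\right) + 74 = \left(930 + \left(-1432 + 864\right) 439\right) + 74 = \left(930 - 249352\right) + 74 = -248422 + 74 = -248348$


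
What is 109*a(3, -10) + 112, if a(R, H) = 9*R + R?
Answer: 3382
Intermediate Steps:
a(R, H) = 10*R
109*a(3, -10) + 112 = 109*(10*3) + 112 = 109*30 + 112 = 3270 + 112 = 3382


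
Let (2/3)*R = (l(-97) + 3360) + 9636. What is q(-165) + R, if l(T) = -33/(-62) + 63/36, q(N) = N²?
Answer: 11587161/248 ≈ 46722.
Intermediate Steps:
l(T) = 283/124 (l(T) = -33*(-1/62) + 63*(1/36) = 33/62 + 7/4 = 283/124)
R = 4835361/248 (R = 3*((283/124 + 3360) + 9636)/2 = 3*(416923/124 + 9636)/2 = (3/2)*(1611787/124) = 4835361/248 ≈ 19497.)
q(-165) + R = (-165)² + 4835361/248 = 27225 + 4835361/248 = 11587161/248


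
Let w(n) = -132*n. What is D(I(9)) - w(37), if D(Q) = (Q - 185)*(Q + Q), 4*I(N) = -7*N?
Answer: 89661/8 ≈ 11208.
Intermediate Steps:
I(N) = -7*N/4 (I(N) = (-7*N)/4 = -7*N/4)
D(Q) = 2*Q*(-185 + Q) (D(Q) = (-185 + Q)*(2*Q) = 2*Q*(-185 + Q))
D(I(9)) - w(37) = 2*(-7/4*9)*(-185 - 7/4*9) - (-132)*37 = 2*(-63/4)*(-185 - 63/4) - 1*(-4884) = 2*(-63/4)*(-803/4) + 4884 = 50589/8 + 4884 = 89661/8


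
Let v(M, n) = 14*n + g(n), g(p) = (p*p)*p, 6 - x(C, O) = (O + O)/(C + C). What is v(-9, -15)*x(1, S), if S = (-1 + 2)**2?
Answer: -17925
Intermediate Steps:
S = 1 (S = 1**2 = 1)
x(C, O) = 6 - O/C (x(C, O) = 6 - (O + O)/(C + C) = 6 - 2*O/(2*C) = 6 - 2*O*1/(2*C) = 6 - O/C)
g(p) = p**3 (g(p) = p**2*p = p**3)
v(M, n) = n**3 + 14*n (v(M, n) = 14*n + n**3 = n**3 + 14*n)
v(-9, -15)*x(1, S) = (-15*(14 + (-15)**2))*(6 - 1*1/1) = (-15*(14 + 225))*(6 - 1*1*1) = (-15*239)*(6 - 1) = -3585*5 = -17925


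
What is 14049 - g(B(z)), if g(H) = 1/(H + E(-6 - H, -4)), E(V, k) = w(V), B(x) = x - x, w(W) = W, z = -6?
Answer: 84295/6 ≈ 14049.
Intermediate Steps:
B(x) = 0
E(V, k) = V
g(H) = -⅙ (g(H) = 1/(H + (-6 - H)) = 1/(-6) = -⅙)
14049 - g(B(z)) = 14049 - 1*(-⅙) = 14049 + ⅙ = 84295/6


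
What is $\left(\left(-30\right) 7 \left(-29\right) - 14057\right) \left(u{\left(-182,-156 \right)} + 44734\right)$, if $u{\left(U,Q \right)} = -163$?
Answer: $-355097157$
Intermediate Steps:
$\left(\left(-30\right) 7 \left(-29\right) - 14057\right) \left(u{\left(-182,-156 \right)} + 44734\right) = \left(\left(-30\right) 7 \left(-29\right) - 14057\right) \left(-163 + 44734\right) = \left(\left(-210\right) \left(-29\right) - 14057\right) 44571 = \left(6090 - 14057\right) 44571 = \left(-7967\right) 44571 = -355097157$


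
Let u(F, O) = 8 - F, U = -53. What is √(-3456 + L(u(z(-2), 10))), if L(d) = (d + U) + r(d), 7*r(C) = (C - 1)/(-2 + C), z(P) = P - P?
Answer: I*√126030/6 ≈ 59.168*I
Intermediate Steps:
z(P) = 0
r(C) = (-1 + C)/(7*(-2 + C)) (r(C) = ((C - 1)/(-2 + C))/7 = ((-1 + C)/(-2 + C))/7 = (-1 + C)/(7*(-2 + C)))
L(d) = -53 + d + (-1 + d)/(7*(-2 + d)) (L(d) = (d - 53) + (-1 + d)/(7*(-2 + d)) = (-53 + d) + (-1 + d)/(7*(-2 + d)) = -53 + d + (-1 + d)/(7*(-2 + d)))
√(-3456 + L(u(z(-2), 10))) = √(-3456 + (741 - 384*(8 - 1*0) + 7*(8 - 1*0)²)/(7*(-2 + (8 - 1*0)))) = √(-3456 + (741 - 384*(8 + 0) + 7*(8 + 0)²)/(7*(-2 + (8 + 0)))) = √(-3456 + (741 - 384*8 + 7*8²)/(7*(-2 + 8))) = √(-3456 + (⅐)*(741 - 3072 + 7*64)/6) = √(-3456 + (⅐)*(⅙)*(741 - 3072 + 448)) = √(-3456 + (⅐)*(⅙)*(-1883)) = √(-3456 - 269/6) = √(-21005/6) = I*√126030/6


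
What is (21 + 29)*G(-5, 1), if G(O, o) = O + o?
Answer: -200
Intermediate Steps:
(21 + 29)*G(-5, 1) = (21 + 29)*(-5 + 1) = 50*(-4) = -200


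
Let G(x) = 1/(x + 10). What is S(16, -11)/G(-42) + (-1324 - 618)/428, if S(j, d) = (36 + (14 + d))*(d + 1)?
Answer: 2669749/214 ≈ 12475.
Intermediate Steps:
S(j, d) = (1 + d)*(50 + d) (S(j, d) = (50 + d)*(1 + d) = (1 + d)*(50 + d))
G(x) = 1/(10 + x)
S(16, -11)/G(-42) + (-1324 - 618)/428 = (50 + (-11)² + 51*(-11))/(1/(10 - 42)) + (-1324 - 618)/428 = (50 + 121 - 561)/(1/(-32)) - 1942*1/428 = -390/(-1/32) - 971/214 = -390*(-32) - 971/214 = 12480 - 971/214 = 2669749/214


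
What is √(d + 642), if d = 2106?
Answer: 2*√687 ≈ 52.421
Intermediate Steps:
√(d + 642) = √(2106 + 642) = √2748 = 2*√687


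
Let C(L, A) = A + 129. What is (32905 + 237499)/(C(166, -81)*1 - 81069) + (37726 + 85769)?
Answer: 10005417991/81021 ≈ 1.2349e+5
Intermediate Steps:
C(L, A) = 129 + A
(32905 + 237499)/(C(166, -81)*1 - 81069) + (37726 + 85769) = (32905 + 237499)/((129 - 81)*1 - 81069) + (37726 + 85769) = 270404/(48*1 - 81069) + 123495 = 270404/(48 - 81069) + 123495 = 270404/(-81021) + 123495 = 270404*(-1/81021) + 123495 = -270404/81021 + 123495 = 10005417991/81021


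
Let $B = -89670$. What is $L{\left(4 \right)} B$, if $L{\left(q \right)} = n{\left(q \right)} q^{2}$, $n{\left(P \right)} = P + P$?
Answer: $-11477760$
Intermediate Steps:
$n{\left(P \right)} = 2 P$
$L{\left(q \right)} = 2 q^{3}$ ($L{\left(q \right)} = 2 q q^{2} = 2 q^{3}$)
$L{\left(4 \right)} B = 2 \cdot 4^{3} \left(-89670\right) = 2 \cdot 64 \left(-89670\right) = 128 \left(-89670\right) = -11477760$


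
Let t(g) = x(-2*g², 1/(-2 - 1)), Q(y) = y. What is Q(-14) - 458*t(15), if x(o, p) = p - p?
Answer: -14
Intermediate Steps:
x(o, p) = 0
t(g) = 0
Q(-14) - 458*t(15) = -14 - 458*0 = -14 + 0 = -14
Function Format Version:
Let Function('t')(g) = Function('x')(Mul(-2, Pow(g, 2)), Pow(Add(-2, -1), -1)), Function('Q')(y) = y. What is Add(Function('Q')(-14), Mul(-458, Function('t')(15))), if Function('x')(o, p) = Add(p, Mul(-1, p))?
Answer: -14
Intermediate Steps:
Function('x')(o, p) = 0
Function('t')(g) = 0
Add(Function('Q')(-14), Mul(-458, Function('t')(15))) = Add(-14, Mul(-458, 0)) = Add(-14, 0) = -14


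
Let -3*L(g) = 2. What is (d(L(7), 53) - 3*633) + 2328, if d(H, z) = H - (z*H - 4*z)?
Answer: 2027/3 ≈ 675.67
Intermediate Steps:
L(g) = -⅔ (L(g) = -⅓*2 = -⅔)
d(H, z) = H + 4*z - H*z (d(H, z) = H - (H*z - 4*z) = H - (-4*z + H*z) = H + (4*z - H*z) = H + 4*z - H*z)
(d(L(7), 53) - 3*633) + 2328 = ((-⅔ + 4*53 - 1*(-⅔)*53) - 3*633) + 2328 = ((-⅔ + 212 + 106/3) - 1899) + 2328 = (740/3 - 1899) + 2328 = -4957/3 + 2328 = 2027/3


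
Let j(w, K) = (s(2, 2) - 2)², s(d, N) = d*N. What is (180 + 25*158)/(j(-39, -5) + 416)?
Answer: 59/6 ≈ 9.8333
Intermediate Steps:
s(d, N) = N*d
j(w, K) = 4 (j(w, K) = (2*2 - 2)² = (4 - 2)² = 2² = 4)
(180 + 25*158)/(j(-39, -5) + 416) = (180 + 25*158)/(4 + 416) = (180 + 3950)/420 = 4130*(1/420) = 59/6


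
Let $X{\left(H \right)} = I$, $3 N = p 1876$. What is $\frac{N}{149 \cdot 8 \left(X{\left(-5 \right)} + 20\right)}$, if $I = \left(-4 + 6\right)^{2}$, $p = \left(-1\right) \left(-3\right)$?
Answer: $\frac{469}{7152} \approx 0.065576$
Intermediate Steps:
$p = 3$
$N = 1876$ ($N = \frac{3 \cdot 1876}{3} = \frac{1}{3} \cdot 5628 = 1876$)
$I = 4$ ($I = 2^{2} = 4$)
$X{\left(H \right)} = 4$
$\frac{N}{149 \cdot 8 \left(X{\left(-5 \right)} + 20\right)} = \frac{1876}{149 \cdot 8 \left(4 + 20\right)} = \frac{1876}{149 \cdot 8 \cdot 24} = \frac{1876}{149 \cdot 192} = \frac{1876}{28608} = 1876 \cdot \frac{1}{28608} = \frac{469}{7152}$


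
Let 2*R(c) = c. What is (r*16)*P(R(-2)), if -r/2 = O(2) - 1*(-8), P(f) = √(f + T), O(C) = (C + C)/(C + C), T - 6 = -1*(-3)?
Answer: -576*√2 ≈ -814.59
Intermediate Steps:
R(c) = c/2
T = 9 (T = 6 - 1*(-3) = 6 + 3 = 9)
O(C) = 1 (O(C) = (2*C)/((2*C)) = (2*C)*(1/(2*C)) = 1)
P(f) = √(9 + f) (P(f) = √(f + 9) = √(9 + f))
r = -18 (r = -2*(1 - 1*(-8)) = -2*(1 + 8) = -2*9 = -18)
(r*16)*P(R(-2)) = (-18*16)*√(9 + (½)*(-2)) = -288*√(9 - 1) = -576*√2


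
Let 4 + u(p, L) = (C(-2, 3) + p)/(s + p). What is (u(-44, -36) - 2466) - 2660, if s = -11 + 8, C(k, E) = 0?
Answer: -241066/47 ≈ -5129.1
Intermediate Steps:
s = -3
u(p, L) = -4 + p/(-3 + p) (u(p, L) = -4 + (0 + p)/(-3 + p) = -4 + p/(-3 + p))
(u(-44, -36) - 2466) - 2660 = (3*(4 - 1*(-44))/(-3 - 44) - 2466) - 2660 = (3*(4 + 44)/(-47) - 2466) - 2660 = (3*(-1/47)*48 - 2466) - 2660 = (-144/47 - 2466) - 2660 = -116046/47 - 2660 = -241066/47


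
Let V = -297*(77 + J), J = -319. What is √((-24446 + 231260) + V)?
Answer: 4*√17418 ≈ 527.91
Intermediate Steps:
V = 71874 (V = -297*(77 - 319) = -297*(-242) = 71874)
√((-24446 + 231260) + V) = √((-24446 + 231260) + 71874) = √(206814 + 71874) = √278688 = 4*√17418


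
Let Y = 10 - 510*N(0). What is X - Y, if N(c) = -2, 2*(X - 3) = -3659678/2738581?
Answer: -2814352526/2738581 ≈ -1027.7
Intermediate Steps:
X = 6385904/2738581 (X = 3 + (-3659678/2738581)/2 = 3 + (-3659678*1/2738581)/2 = 3 + (½)*(-3659678/2738581) = 3 - 1829839/2738581 = 6385904/2738581 ≈ 2.3318)
Y = 1030 (Y = 10 - 510*(-2) = 10 + 1020 = 1030)
X - Y = 6385904/2738581 - 1*1030 = 6385904/2738581 - 1030 = -2814352526/2738581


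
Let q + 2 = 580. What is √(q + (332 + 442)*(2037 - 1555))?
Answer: √373646 ≈ 611.27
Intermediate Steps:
q = 578 (q = -2 + 580 = 578)
√(q + (332 + 442)*(2037 - 1555)) = √(578 + (332 + 442)*(2037 - 1555)) = √(578 + 774*482) = √(578 + 373068) = √373646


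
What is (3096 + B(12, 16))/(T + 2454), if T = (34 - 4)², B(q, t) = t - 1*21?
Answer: 3091/3354 ≈ 0.92159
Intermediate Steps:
B(q, t) = -21 + t (B(q, t) = t - 21 = -21 + t)
T = 900 (T = 30² = 900)
(3096 + B(12, 16))/(T + 2454) = (3096 + (-21 + 16))/(900 + 2454) = (3096 - 5)/3354 = 3091*(1/3354) = 3091/3354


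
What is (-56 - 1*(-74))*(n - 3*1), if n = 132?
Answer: 2322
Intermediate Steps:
(-56 - 1*(-74))*(n - 3*1) = (-56 - 1*(-74))*(132 - 3*1) = (-56 + 74)*(132 - 3) = 18*129 = 2322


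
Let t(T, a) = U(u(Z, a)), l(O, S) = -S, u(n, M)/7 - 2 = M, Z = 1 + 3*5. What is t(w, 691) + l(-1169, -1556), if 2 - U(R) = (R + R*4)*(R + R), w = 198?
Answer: -235320452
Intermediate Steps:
Z = 16 (Z = 1 + 15 = 16)
u(n, M) = 14 + 7*M
U(R) = 2 - 10*R² (U(R) = 2 - (R + R*4)*(R + R) = 2 - (R + 4*R)*2*R = 2 - 5*R*2*R = 2 - 10*R²)
t(T, a) = 2 - 10*(14 + 7*a)²
t(w, 691) + l(-1169, -1556) = (2 - 490*(2 + 691)²) - 1*(-1556) = (2 - 490*693²) + 1556 = (2 - 490*480249) + 1556 = (2 - 235322010) + 1556 = -235322008 + 1556 = -235320452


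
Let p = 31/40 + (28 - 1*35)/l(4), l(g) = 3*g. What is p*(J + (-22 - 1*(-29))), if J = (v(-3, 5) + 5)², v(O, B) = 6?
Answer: 368/15 ≈ 24.533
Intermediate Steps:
J = 121 (J = (6 + 5)² = 11² = 121)
p = 23/120 (p = 31/40 + (28 - 1*35)/((3*4)) = 31*(1/40) + (28 - 35)/12 = 31/40 - 7*1/12 = 31/40 - 7/12 = 23/120 ≈ 0.19167)
p*(J + (-22 - 1*(-29))) = 23*(121 + (-22 - 1*(-29)))/120 = 23*(121 + (-22 + 29))/120 = 23*(121 + 7)/120 = (23/120)*128 = 368/15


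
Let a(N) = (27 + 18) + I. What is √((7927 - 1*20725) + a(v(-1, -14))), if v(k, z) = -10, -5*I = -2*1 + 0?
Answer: I*√318815/5 ≈ 112.93*I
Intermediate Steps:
I = ⅖ (I = -(-2*1 + 0)/5 = -(-2 + 0)/5 = -⅕*(-2) = ⅖ ≈ 0.40000)
a(N) = 227/5 (a(N) = (27 + 18) + ⅖ = 45 + ⅖ = 227/5)
√((7927 - 1*20725) + a(v(-1, -14))) = √((7927 - 1*20725) + 227/5) = √((7927 - 20725) + 227/5) = √(-12798 + 227/5) = √(-63763/5) = I*√318815/5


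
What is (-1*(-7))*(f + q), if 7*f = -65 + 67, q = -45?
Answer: -313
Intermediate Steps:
f = 2/7 (f = (-65 + 67)/7 = (⅐)*2 = 2/7 ≈ 0.28571)
(-1*(-7))*(f + q) = (-1*(-7))*(2/7 - 45) = 7*(-313/7) = -313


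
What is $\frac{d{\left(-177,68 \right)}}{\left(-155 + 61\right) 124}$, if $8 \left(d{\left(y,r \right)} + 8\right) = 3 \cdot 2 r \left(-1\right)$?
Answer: $\frac{59}{11656} \approx 0.0050618$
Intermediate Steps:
$d{\left(y,r \right)} = -8 - \frac{3 r}{4}$ ($d{\left(y,r \right)} = -8 + \frac{3 \cdot 2 r \left(-1\right)}{8} = -8 + \frac{6 r \left(-1\right)}{8} = -8 + \frac{\left(-6\right) r}{8} = -8 - \frac{3 r}{4}$)
$\frac{d{\left(-177,68 \right)}}{\left(-155 + 61\right) 124} = \frac{-8 - 51}{\left(-155 + 61\right) 124} = \frac{-8 - 51}{\left(-94\right) 124} = - \frac{59}{-11656} = \left(-59\right) \left(- \frac{1}{11656}\right) = \frac{59}{11656}$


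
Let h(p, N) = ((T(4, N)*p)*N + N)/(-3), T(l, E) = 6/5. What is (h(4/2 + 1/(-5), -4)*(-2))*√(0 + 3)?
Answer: -632*√3/75 ≈ -14.595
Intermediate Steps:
T(l, E) = 6/5 (T(l, E) = 6*(⅕) = 6/5)
h(p, N) = -N/3 - 2*N*p/5 (h(p, N) = ((6*p/5)*N + N)/(-3) = (6*N*p/5 + N)*(-⅓) = (N + 6*N*p/5)*(-⅓) = -N/3 - 2*N*p/5)
(h(4/2 + 1/(-5), -4)*(-2))*√(0 + 3) = (-1/15*(-4)*(5 + 6*(4/2 + 1/(-5)))*(-2))*√(0 + 3) = (-1/15*(-4)*(5 + 6*(4*(½) + 1*(-⅕)))*(-2))*√3 = (-1/15*(-4)*(5 + 6*(2 - ⅕))*(-2))*√3 = (-1/15*(-4)*(5 + 6*(9/5))*(-2))*√3 = (-1/15*(-4)*(5 + 54/5)*(-2))*√3 = (-1/15*(-4)*79/5*(-2))*√3 = ((316/75)*(-2))*√3 = -632*√3/75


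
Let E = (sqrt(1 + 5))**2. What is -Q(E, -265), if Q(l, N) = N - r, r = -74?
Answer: 191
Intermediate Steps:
E = 6 (E = (sqrt(6))**2 = 6)
Q(l, N) = 74 + N (Q(l, N) = N - 1*(-74) = N + 74 = 74 + N)
-Q(E, -265) = -(74 - 265) = -1*(-191) = 191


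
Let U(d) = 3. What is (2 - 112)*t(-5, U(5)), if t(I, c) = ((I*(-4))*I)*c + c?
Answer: 32670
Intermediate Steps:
t(I, c) = c - 4*c*I**2 (t(I, c) = ((-4*I)*I)*c + c = (-4*I**2)*c + c = -4*c*I**2 + c = c - 4*c*I**2)
(2 - 112)*t(-5, U(5)) = (2 - 112)*(3*(1 - 4*(-5)**2)) = -330*(1 - 4*25) = -330*(1 - 100) = -330*(-99) = -110*(-297) = 32670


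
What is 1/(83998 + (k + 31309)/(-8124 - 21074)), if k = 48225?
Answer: 1123/94326695 ≈ 1.1905e-5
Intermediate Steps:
1/(83998 + (k + 31309)/(-8124 - 21074)) = 1/(83998 + (48225 + 31309)/(-8124 - 21074)) = 1/(83998 + 79534/(-29198)) = 1/(83998 + 79534*(-1/29198)) = 1/(83998 - 3059/1123) = 1/(94326695/1123) = 1123/94326695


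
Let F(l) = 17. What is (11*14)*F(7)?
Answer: 2618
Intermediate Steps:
(11*14)*F(7) = (11*14)*17 = 154*17 = 2618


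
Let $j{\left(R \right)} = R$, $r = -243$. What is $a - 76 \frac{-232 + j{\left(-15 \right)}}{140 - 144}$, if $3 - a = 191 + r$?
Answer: $-4638$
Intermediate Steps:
$a = 55$ ($a = 3 - \left(191 - 243\right) = 3 - -52 = 3 + 52 = 55$)
$a - 76 \frac{-232 + j{\left(-15 \right)}}{140 - 144} = 55 - 76 \frac{-232 - 15}{140 - 144} = 55 - 76 \left(- \frac{247}{-4}\right) = 55 - 76 \left(\left(-247\right) \left(- \frac{1}{4}\right)\right) = 55 - 4693 = -4638$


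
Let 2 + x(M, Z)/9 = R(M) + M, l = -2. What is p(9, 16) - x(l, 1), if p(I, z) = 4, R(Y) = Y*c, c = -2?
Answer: 4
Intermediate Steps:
R(Y) = -2*Y (R(Y) = Y*(-2) = -2*Y)
x(M, Z) = -18 - 9*M (x(M, Z) = -18 + 9*(-2*M + M) = -18 + 9*(-M) = -18 - 9*M)
p(9, 16) - x(l, 1) = 4 - (-18 - 9*(-2)) = 4 - (-18 + 18) = 4 - 1*0 = 4 + 0 = 4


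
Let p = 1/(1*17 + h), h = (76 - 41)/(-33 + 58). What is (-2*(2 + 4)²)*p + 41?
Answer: 853/23 ≈ 37.087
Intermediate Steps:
h = 7/5 (h = 35/25 = 35*(1/25) = 7/5 ≈ 1.4000)
p = 5/92 (p = 1/(1*17 + 7/5) = 1/(17 + 7/5) = 1/(92/5) = 5/92 ≈ 0.054348)
(-2*(2 + 4)²)*p + 41 = -2*(2 + 4)²*(5/92) + 41 = -2*6²*(5/92) + 41 = -2*36*(5/92) + 41 = -72*5/92 + 41 = -90/23 + 41 = 853/23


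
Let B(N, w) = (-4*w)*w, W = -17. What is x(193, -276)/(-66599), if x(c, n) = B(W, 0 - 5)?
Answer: 100/66599 ≈ 0.0015015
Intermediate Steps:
B(N, w) = -4*w²
x(c, n) = -100 (x(c, n) = -4*(0 - 5)² = -4*(-5)² = -4*25 = -100)
x(193, -276)/(-66599) = -100/(-66599) = -100*(-1/66599) = 100/66599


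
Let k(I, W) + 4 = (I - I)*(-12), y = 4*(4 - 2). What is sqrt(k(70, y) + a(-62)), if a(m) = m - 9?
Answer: 5*I*sqrt(3) ≈ 8.6602*I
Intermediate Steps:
y = 8 (y = 4*2 = 8)
a(m) = -9 + m
k(I, W) = -4 (k(I, W) = -4 + (I - I)*(-12) = -4 + 0*(-12) = -4 + 0 = -4)
sqrt(k(70, y) + a(-62)) = sqrt(-4 + (-9 - 62)) = sqrt(-4 - 71) = sqrt(-75) = 5*I*sqrt(3)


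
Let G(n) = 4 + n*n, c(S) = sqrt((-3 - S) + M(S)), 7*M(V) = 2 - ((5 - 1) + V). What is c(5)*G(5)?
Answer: 87*I ≈ 87.0*I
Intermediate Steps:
M(V) = -2/7 - V/7 (M(V) = (2 - ((5 - 1) + V))/7 = (2 - (4 + V))/7 = (2 + (-4 - V))/7 = (-2 - V)/7 = -2/7 - V/7)
c(S) = sqrt(-23/7 - 8*S/7) (c(S) = sqrt((-3 - S) + (-2/7 - S/7)) = sqrt(-23/7 - 8*S/7))
G(n) = 4 + n**2
c(5)*G(5) = (sqrt(-161 - 56*5)/7)*(4 + 5**2) = (sqrt(-161 - 280)/7)*(4 + 25) = (sqrt(-441)/7)*29 = ((21*I)/7)*29 = (3*I)*29 = 87*I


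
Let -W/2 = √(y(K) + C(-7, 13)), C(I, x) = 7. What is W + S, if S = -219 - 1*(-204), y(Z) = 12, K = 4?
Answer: -15 - 2*√19 ≈ -23.718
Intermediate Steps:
W = -2*√19 (W = -2*√(12 + 7) = -2*√19 ≈ -8.7178)
S = -15 (S = -219 + 204 = -15)
W + S = -2*√19 - 15 = -15 - 2*√19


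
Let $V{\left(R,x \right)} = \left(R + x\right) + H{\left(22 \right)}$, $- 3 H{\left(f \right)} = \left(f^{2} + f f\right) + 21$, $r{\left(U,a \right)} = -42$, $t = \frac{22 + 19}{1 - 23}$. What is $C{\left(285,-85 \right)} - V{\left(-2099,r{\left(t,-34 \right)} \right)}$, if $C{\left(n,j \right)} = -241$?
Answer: $\frac{6689}{3} \approx 2229.7$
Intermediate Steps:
$t = - \frac{41}{22}$ ($t = \frac{41}{-22} = 41 \left(- \frac{1}{22}\right) = - \frac{41}{22} \approx -1.8636$)
$H{\left(f \right)} = -7 - \frac{2 f^{2}}{3}$ ($H{\left(f \right)} = - \frac{\left(f^{2} + f f\right) + 21}{3} = - \frac{\left(f^{2} + f^{2}\right) + 21}{3} = - \frac{2 f^{2} + 21}{3} = - \frac{21 + 2 f^{2}}{3} = -7 - \frac{2 f^{2}}{3}$)
$V{\left(R,x \right)} = - \frac{989}{3} + R + x$ ($V{\left(R,x \right)} = \left(R + x\right) - \left(7 + \frac{2 \cdot 22^{2}}{3}\right) = \left(R + x\right) - \frac{989}{3} = - \frac{989}{3} + R + x$)
$C{\left(285,-85 \right)} - V{\left(-2099,r{\left(t,-34 \right)} \right)} = -241 - \left(- \frac{989}{3} - 2099 - 42\right) = -241 - - \frac{7412}{3} = -241 + \frac{7412}{3} = \frac{6689}{3}$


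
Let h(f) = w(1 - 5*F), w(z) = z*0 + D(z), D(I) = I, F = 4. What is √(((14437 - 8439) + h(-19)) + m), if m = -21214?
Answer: I*√15235 ≈ 123.43*I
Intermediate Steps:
w(z) = z (w(z) = z*0 + z = 0 + z = z)
h(f) = -19 (h(f) = 1 - 5*4 = 1 - 20 = -19)
√(((14437 - 8439) + h(-19)) + m) = √(((14437 - 8439) - 19) - 21214) = √((5998 - 19) - 21214) = √(5979 - 21214) = √(-15235) = I*√15235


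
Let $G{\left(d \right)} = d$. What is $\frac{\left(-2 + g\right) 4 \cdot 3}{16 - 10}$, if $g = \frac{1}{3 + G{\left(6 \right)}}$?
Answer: $- \frac{34}{9} \approx -3.7778$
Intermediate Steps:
$g = \frac{1}{9}$ ($g = \frac{1}{3 + 6} = \frac{1}{9} \approx 0.11111$)
$\frac{\left(-2 + g\right) 4 \cdot 3}{16 - 10} = \frac{\left(-2 + \frac{1}{9}\right) 4 \cdot 3}{16 - 10} = \frac{\left(- \frac{17}{9}\right) 4 \cdot 3}{6} = \left(- \frac{68}{9}\right) 3 \cdot \frac{1}{6} = \left(- \frac{68}{3}\right) \frac{1}{6} = - \frac{34}{9}$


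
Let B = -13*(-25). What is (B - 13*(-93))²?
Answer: 2353156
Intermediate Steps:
B = 325
(B - 13*(-93))² = (325 - 13*(-93))² = (325 + 1209)² = 1534² = 2353156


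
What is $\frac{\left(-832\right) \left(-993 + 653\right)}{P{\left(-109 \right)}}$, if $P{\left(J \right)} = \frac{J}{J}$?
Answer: $282880$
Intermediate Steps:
$P{\left(J \right)} = 1$
$\frac{\left(-832\right) \left(-993 + 653\right)}{P{\left(-109 \right)}} = \frac{\left(-832\right) \left(-993 + 653\right)}{1} = \left(-832\right) \left(-340\right) 1 = 282880 \cdot 1 = 282880$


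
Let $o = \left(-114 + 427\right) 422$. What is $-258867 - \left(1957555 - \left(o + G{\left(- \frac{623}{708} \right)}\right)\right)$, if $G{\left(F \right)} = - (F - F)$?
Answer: $-2084336$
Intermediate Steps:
$G{\left(F \right)} = 0$ ($G{\left(F \right)} = \left(-1\right) 0 = 0$)
$o = 132086$ ($o = 313 \cdot 422 = 132086$)
$-258867 - \left(1957555 - \left(o + G{\left(- \frac{623}{708} \right)}\right)\right) = -258867 - \left(1957555 - \left(132086 + 0\right)\right) = -258867 - \left(1957555 - 132086\right) = -258867 - 1825469 = -2084336$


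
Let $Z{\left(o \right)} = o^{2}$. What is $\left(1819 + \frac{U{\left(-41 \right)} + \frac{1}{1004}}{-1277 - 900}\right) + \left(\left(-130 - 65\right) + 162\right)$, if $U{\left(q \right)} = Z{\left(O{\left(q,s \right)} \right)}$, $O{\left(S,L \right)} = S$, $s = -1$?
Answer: $\frac{3901986763}{2185708} \approx 1785.2$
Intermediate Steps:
$U{\left(q \right)} = q^{2}$
$\left(1819 + \frac{U{\left(-41 \right)} + \frac{1}{1004}}{-1277 - 900}\right) + \left(\left(-130 - 65\right) + 162\right) = \left(1819 + \frac{\left(-41\right)^{2} + \frac{1}{1004}}{-1277 - 900}\right) + \left(\left(-130 - 65\right) + 162\right) = \left(1819 + \frac{1681 + \frac{1}{1004}}{-2177}\right) + \left(-195 + 162\right) = \left(1819 + \frac{1687725}{1004} \left(- \frac{1}{2177}\right)\right) - 33 = \left(1819 - \frac{1687725}{2185708}\right) - 33 = \frac{3974115127}{2185708} - 33 = \frac{3901986763}{2185708}$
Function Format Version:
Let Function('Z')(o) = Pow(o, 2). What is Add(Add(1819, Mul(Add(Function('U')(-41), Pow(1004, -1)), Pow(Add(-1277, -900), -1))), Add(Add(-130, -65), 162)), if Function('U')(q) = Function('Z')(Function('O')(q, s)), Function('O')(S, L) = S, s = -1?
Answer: Rational(3901986763, 2185708) ≈ 1785.2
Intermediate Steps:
Function('U')(q) = Pow(q, 2)
Add(Add(1819, Mul(Add(Function('U')(-41), Pow(1004, -1)), Pow(Add(-1277, -900), -1))), Add(Add(-130, -65), 162)) = Add(Add(1819, Mul(Add(Pow(-41, 2), Pow(1004, -1)), Pow(Add(-1277, -900), -1))), Add(Add(-130, -65), 162)) = Add(Add(1819, Mul(Add(1681, Rational(1, 1004)), Pow(-2177, -1))), Add(-195, 162)) = Add(Add(1819, Mul(Rational(1687725, 1004), Rational(-1, 2177))), -33) = Add(Add(1819, Rational(-1687725, 2185708)), -33) = Add(Rational(3974115127, 2185708), -33) = Rational(3901986763, 2185708)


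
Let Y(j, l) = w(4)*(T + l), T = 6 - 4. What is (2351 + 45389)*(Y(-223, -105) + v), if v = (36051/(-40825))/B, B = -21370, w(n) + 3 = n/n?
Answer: 857986466888474/87243025 ≈ 9.8344e+6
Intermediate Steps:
w(n) = -2 (w(n) = -3 + n/n = -3 + 1 = -2)
T = 2
Y(j, l) = -4 - 2*l (Y(j, l) = -2*(2 + l) = -4 - 2*l)
v = 36051/872430250 (v = (36051/(-40825))/(-21370) = (36051*(-1/40825))*(-1/21370) = -36051/40825*(-1/21370) = 36051/872430250 ≈ 4.1322e-5)
(2351 + 45389)*(Y(-223, -105) + v) = (2351 + 45389)*((-4 - 2*(-105)) + 36051/872430250) = 47740*((-4 + 210) + 36051/872430250) = 47740*(206 + 36051/872430250) = 47740*(179720667551/872430250) = 857986466888474/87243025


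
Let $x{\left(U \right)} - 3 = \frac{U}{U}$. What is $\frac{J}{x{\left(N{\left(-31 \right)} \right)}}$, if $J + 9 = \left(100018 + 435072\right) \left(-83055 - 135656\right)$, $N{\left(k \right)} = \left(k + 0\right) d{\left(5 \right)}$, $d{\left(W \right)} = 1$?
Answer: $- \frac{117030068999}{4} \approx -2.9258 \cdot 10^{10}$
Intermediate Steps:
$N{\left(k \right)} = k$ ($N{\left(k \right)} = \left(k + 0\right) 1 = k 1 = k$)
$J = -117030068999$ ($J = -9 + \left(100018 + 435072\right) \left(-83055 - 135656\right) = -9 + 535090 \left(-218711\right) = -9 - 117030068990 = -117030068999$)
$x{\left(U \right)} = 4$ ($x{\left(U \right)} = 3 + \frac{U}{U} = 3 + 1 = 4$)
$\frac{J}{x{\left(N{\left(-31 \right)} \right)}} = - \frac{117030068999}{4}$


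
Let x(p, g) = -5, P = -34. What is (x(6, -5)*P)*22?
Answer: 3740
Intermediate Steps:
(x(6, -5)*P)*22 = -5*(-34)*22 = 170*22 = 3740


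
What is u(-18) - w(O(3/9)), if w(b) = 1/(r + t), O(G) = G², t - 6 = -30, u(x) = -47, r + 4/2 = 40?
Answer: -659/14 ≈ -47.071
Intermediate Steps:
r = 38 (r = -2 + 40 = 38)
t = -24 (t = 6 - 30 = -24)
w(b) = 1/14 (w(b) = 1/(38 - 24) = 1/14)
u(-18) - w(O(3/9)) = -47 - 1*1/14 = -47 - 1/14 = -659/14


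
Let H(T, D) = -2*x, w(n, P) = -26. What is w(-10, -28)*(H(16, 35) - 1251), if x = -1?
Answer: 32474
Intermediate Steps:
H(T, D) = 2 (H(T, D) = -2*(-1) = 2)
w(-10, -28)*(H(16, 35) - 1251) = -26*(2 - 1251) = -26*(-1249) = 32474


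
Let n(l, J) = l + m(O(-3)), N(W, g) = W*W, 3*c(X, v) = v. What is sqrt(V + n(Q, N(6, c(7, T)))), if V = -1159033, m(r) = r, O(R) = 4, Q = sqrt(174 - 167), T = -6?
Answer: sqrt(-1159029 + sqrt(7)) ≈ 1076.6*I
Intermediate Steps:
Q = sqrt(7) ≈ 2.6458
c(X, v) = v/3
N(W, g) = W**2
n(l, J) = 4 + l (n(l, J) = l + 4 = 4 + l)
sqrt(V + n(Q, N(6, c(7, T)))) = sqrt(-1159033 + (4 + sqrt(7))) = sqrt(-1159029 + sqrt(7))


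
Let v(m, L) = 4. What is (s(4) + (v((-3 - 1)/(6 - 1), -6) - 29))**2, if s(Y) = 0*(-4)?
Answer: 625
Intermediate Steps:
s(Y) = 0
(s(4) + (v((-3 - 1)/(6 - 1), -6) - 29))**2 = (0 + (4 - 29))**2 = (0 - 25)**2 = (-25)**2 = 625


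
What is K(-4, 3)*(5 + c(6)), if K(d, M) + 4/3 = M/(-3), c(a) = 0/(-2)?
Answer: -35/3 ≈ -11.667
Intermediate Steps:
c(a) = 0 (c(a) = 0*(-1/2) = 0)
K(d, M) = -4/3 - M/3 (K(d, M) = -4/3 + M/(-3) = -4/3 + M*(-1/3) = -4/3 - M/3)
K(-4, 3)*(5 + c(6)) = (-4/3 - 1/3*3)*(5 + 0) = (-4/3 - 1)*5 = -7/3*5 = -35/3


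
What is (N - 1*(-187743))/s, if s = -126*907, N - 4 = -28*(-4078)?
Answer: -43133/16326 ≈ -2.6420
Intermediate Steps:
N = 114188 (N = 4 - 28*(-4078) = 4 + 114184 = 114188)
s = -114282
(N - 1*(-187743))/s = (114188 - 1*(-187743))/(-114282) = (114188 + 187743)*(-1/114282) = 301931*(-1/114282) = -43133/16326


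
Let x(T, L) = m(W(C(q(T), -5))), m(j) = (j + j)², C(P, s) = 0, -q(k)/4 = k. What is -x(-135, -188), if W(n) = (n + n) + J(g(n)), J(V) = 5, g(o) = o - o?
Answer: -100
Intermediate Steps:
g(o) = 0
q(k) = -4*k
W(n) = 5 + 2*n (W(n) = (n + n) + 5 = 2*n + 5 = 5 + 2*n)
m(j) = 4*j² (m(j) = (2*j)² = 4*j²)
x(T, L) = 100 (x(T, L) = 4*(5 + 2*0)² = 4*(5 + 0)² = 4*5² = 4*25 = 100)
-x(-135, -188) = -1*100 = -100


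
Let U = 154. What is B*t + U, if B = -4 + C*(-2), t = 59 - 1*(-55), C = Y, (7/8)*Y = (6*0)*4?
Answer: -302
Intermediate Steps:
Y = 0 (Y = 8*((6*0)*4)/7 = 8*(0*4)/7 = (8/7)*0 = 0)
C = 0
t = 114 (t = 59 + 55 = 114)
B = -4 (B = -4 + 0*(-2) = -4 + 0 = -4)
B*t + U = -4*114 + 154 = -456 + 154 = -302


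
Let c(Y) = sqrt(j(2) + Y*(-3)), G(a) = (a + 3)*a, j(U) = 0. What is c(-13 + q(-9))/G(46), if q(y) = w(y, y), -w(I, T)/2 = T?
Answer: I*sqrt(15)/2254 ≈ 0.0017183*I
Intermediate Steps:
w(I, T) = -2*T
q(y) = -2*y
G(a) = a*(3 + a) (G(a) = (3 + a)*a = a*(3 + a))
c(Y) = sqrt(3)*sqrt(-Y) (c(Y) = sqrt(0 + Y*(-3)) = sqrt(0 - 3*Y) = sqrt(-3*Y) = sqrt(3)*sqrt(-Y))
c(-13 + q(-9))/G(46) = (sqrt(3)*sqrt(-(-13 - 2*(-9))))/((46*(3 + 46))) = (sqrt(3)*sqrt(-(-13 + 18)))/((46*49)) = (sqrt(3)*sqrt(-1*5))/2254 = (sqrt(3)*sqrt(-5))*(1/2254) = (sqrt(3)*(I*sqrt(5)))*(1/2254) = (I*sqrt(15))*(1/2254) = I*sqrt(15)/2254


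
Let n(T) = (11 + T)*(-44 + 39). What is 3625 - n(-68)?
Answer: 3340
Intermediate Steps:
n(T) = -55 - 5*T (n(T) = (11 + T)*(-5) = -55 - 5*T)
3625 - n(-68) = 3625 - (-55 - 5*(-68)) = 3625 - (-55 + 340) = 3625 - 1*285 = 3625 - 285 = 3340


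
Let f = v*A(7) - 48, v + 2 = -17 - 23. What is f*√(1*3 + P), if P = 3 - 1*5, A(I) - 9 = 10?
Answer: -846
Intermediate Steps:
A(I) = 19 (A(I) = 9 + 10 = 19)
P = -2 (P = 3 - 5 = -2)
v = -42 (v = -2 + (-17 - 23) = -2 - 40 = -42)
f = -846 (f = -42*19 - 48 = -798 - 48 = -846)
f*√(1*3 + P) = -846*√(1*3 - 2) = -846*√(3 - 2) = -846*√1 = -846*1 = -846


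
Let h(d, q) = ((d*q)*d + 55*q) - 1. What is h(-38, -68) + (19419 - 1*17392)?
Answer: -99906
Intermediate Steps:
h(d, q) = -1 + 55*q + q*d² (h(d, q) = (q*d² + 55*q) - 1 = (55*q + q*d²) - 1 = -1 + 55*q + q*d²)
h(-38, -68) + (19419 - 1*17392) = (-1 + 55*(-68) - 68*(-38)²) + (19419 - 1*17392) = (-1 - 3740 - 68*1444) + (19419 - 17392) = (-1 - 3740 - 98192) + 2027 = -101933 + 2027 = -99906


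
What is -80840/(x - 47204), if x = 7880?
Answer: 20210/9831 ≈ 2.0557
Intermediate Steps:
-80840/(x - 47204) = -80840/(7880 - 47204) = -80840/(-39324) = -80840*(-1/39324) = 20210/9831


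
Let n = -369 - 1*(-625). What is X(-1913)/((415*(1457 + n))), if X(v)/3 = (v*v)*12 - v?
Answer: 43916741/236965 ≈ 185.33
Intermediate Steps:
n = 256 (n = -369 + 625 = 256)
X(v) = -3*v + 36*v**2 (X(v) = 3*((v*v)*12 - v) = 3*(v**2*12 - v) = 3*(12*v**2 - v) = 3*(-v + 12*v**2) = -3*v + 36*v**2)
X(-1913)/((415*(1457 + n))) = (3*(-1913)*(-1 + 12*(-1913)))/((415*(1457 + 256))) = (3*(-1913)*(-1 - 22956))/((415*1713)) = (3*(-1913)*(-22957))/710895 = 131750223*(1/710895) = 43916741/236965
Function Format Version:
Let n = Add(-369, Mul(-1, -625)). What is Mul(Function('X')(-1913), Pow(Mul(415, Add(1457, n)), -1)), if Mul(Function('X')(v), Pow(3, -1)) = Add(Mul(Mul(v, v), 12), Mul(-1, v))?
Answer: Rational(43916741, 236965) ≈ 185.33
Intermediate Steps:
n = 256 (n = Add(-369, 625) = 256)
Function('X')(v) = Add(Mul(-3, v), Mul(36, Pow(v, 2))) (Function('X')(v) = Mul(3, Add(Mul(Mul(v, v), 12), Mul(-1, v))) = Mul(3, Add(Mul(Pow(v, 2), 12), Mul(-1, v))) = Mul(3, Add(Mul(12, Pow(v, 2)), Mul(-1, v))) = Mul(3, Add(Mul(-1, v), Mul(12, Pow(v, 2)))) = Add(Mul(-3, v), Mul(36, Pow(v, 2))))
Mul(Function('X')(-1913), Pow(Mul(415, Add(1457, n)), -1)) = Mul(Mul(3, -1913, Add(-1, Mul(12, -1913))), Pow(Mul(415, Add(1457, 256)), -1)) = Mul(Mul(3, -1913, Add(-1, -22956)), Pow(Mul(415, 1713), -1)) = Mul(Mul(3, -1913, -22957), Pow(710895, -1)) = Mul(131750223, Rational(1, 710895)) = Rational(43916741, 236965)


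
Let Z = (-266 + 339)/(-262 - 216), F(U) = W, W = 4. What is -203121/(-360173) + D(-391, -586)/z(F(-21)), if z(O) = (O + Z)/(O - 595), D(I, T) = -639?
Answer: 21672480921975/220786049 ≈ 98161.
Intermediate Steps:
F(U) = 4
Z = -73/478 (Z = 73/(-478) = 73*(-1/478) = -73/478 ≈ -0.15272)
z(O) = (-73/478 + O)/(-595 + O) (z(O) = (O - 73/478)/(O - 595) = (-73/478 + O)/(-595 + O))
-203121/(-360173) + D(-391, -586)/z(F(-21)) = -203121/(-360173) - 639*(-595 + 4)/(-73/478 + 4) = -203121*(-1/360173) - 639/((1839/478)/(-591)) = 203121/360173 - 639/((-1/591*1839/478)) = 203121/360173 - 639/(-613/94166) = 203121/360173 - 639*(-94166/613) = 203121/360173 + 60172074/613 = 21672480921975/220786049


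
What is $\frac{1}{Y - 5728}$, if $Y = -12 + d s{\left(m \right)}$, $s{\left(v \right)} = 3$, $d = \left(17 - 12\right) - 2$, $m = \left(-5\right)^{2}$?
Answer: $- \frac{1}{5731} \approx -0.00017449$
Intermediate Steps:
$m = 25$
$d = 3$ ($d = 5 - 2 = 3$)
$Y = -3$ ($Y = -12 + 3 \cdot 3 = -12 + 9 = -3$)
$\frac{1}{Y - 5728} = \frac{1}{-3 - 5728} = \frac{1}{-5731} = - \frac{1}{5731}$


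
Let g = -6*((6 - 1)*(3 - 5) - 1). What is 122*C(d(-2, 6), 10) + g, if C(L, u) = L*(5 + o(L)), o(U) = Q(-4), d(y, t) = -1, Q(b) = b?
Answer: -56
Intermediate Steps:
o(U) = -4
g = 66 (g = -6*(5*(-2) - 1) = -6*(-10 - 1) = -6*(-11) = 66)
C(L, u) = L (C(L, u) = L*(5 - 4) = L*1 = L)
122*C(d(-2, 6), 10) + g = 122*(-1) + 66 = -122 + 66 = -56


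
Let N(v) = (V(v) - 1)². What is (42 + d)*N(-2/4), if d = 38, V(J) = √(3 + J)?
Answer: 280 - 80*√10 ≈ 27.018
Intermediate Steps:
N(v) = (-1 + √(3 + v))² (N(v) = (√(3 + v) - 1)² = (-1 + √(3 + v))²)
(42 + d)*N(-2/4) = (42 + 38)*(-1 + √(3 - 2/4))² = 80*(-1 + √(3 - 2*¼))² = 80*(-1 + √(3 - ½))² = 80*(-1 + √(5/2))² = 80*(-1 + √10/2)²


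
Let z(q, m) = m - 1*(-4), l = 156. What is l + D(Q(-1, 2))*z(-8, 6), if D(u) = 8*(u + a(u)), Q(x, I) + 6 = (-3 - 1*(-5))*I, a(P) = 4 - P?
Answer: 476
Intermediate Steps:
Q(x, I) = -6 + 2*I (Q(x, I) = -6 + (-3 - 1*(-5))*I = -6 + (-3 + 5)*I = -6 + 2*I)
z(q, m) = 4 + m (z(q, m) = m + 4 = 4 + m)
D(u) = 32 (D(u) = 8*(u + (4 - u)) = 8*4 = 32)
l + D(Q(-1, 2))*z(-8, 6) = 156 + 32*(4 + 6) = 156 + 32*10 = 156 + 320 = 476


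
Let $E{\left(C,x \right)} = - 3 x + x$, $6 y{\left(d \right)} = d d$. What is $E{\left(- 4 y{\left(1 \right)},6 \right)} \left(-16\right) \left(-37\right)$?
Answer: $-7104$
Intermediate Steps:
$y{\left(d \right)} = \frac{d^{2}}{6}$ ($y{\left(d \right)} = \frac{d d}{6} = \frac{d^{2}}{6}$)
$E{\left(C,x \right)} = - 2 x$
$E{\left(- 4 y{\left(1 \right)},6 \right)} \left(-16\right) \left(-37\right) = \left(-2\right) 6 \left(-16\right) \left(-37\right) = \left(-12\right) \left(-16\right) \left(-37\right) = 192 \left(-37\right) = -7104$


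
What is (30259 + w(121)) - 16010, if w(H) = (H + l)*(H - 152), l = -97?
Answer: 13505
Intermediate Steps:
w(H) = (-152 + H)*(-97 + H) (w(H) = (H - 97)*(H - 152) = (-97 + H)*(-152 + H) = (-152 + H)*(-97 + H))
(30259 + w(121)) - 16010 = (30259 + (14744 + 121² - 249*121)) - 16010 = (30259 + (14744 + 14641 - 30129)) - 16010 = (30259 - 744) - 16010 = 29515 - 16010 = 13505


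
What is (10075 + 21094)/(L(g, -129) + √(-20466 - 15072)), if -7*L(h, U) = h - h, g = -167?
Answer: -31169*I*√35538/35538 ≈ -165.34*I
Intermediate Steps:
L(h, U) = 0 (L(h, U) = -(h - h)/7 = -⅐*0 = 0)
(10075 + 21094)/(L(g, -129) + √(-20466 - 15072)) = (10075 + 21094)/(0 + √(-20466 - 15072)) = 31169/(0 + √(-35538)) = 31169/(0 + I*√35538) = 31169/((I*√35538)) = 31169*(-I*√35538/35538) = -31169*I*√35538/35538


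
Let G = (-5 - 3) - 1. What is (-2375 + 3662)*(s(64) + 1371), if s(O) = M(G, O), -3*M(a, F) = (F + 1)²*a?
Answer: 18077202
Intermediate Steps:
G = -9 (G = -8 - 1 = -9)
M(a, F) = -a*(1 + F)²/3 (M(a, F) = -(F + 1)²*a/3 = -(1 + F)²*a/3 = -a*(1 + F)²/3)
s(O) = 3*(1 + O)² (s(O) = -⅓*(-9)*(1 + O)² = 3*(1 + O)²)
(-2375 + 3662)*(s(64) + 1371) = (-2375 + 3662)*(3*(1 + 64)² + 1371) = 1287*(3*65² + 1371) = 1287*(3*4225 + 1371) = 1287*(12675 + 1371) = 1287*14046 = 18077202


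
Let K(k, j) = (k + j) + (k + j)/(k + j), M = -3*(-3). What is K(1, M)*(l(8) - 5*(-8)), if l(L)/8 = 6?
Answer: 968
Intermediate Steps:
M = 9
l(L) = 48 (l(L) = 8*6 = 48)
K(k, j) = 1 + j + k (K(k, j) = (j + k) + (j + k)/(j + k) = (j + k) + 1 = 1 + j + k)
K(1, M)*(l(8) - 5*(-8)) = (1 + 9 + 1)*(48 - 5*(-8)) = 11*(48 + 40) = 11*88 = 968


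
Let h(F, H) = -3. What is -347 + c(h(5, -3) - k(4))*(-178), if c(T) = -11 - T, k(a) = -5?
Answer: 1967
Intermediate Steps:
-347 + c(h(5, -3) - k(4))*(-178) = -347 + (-11 - (-3 - 1*(-5)))*(-178) = -347 + (-11 - (-3 + 5))*(-178) = -347 + (-11 - 1*2)*(-178) = -347 + (-11 - 2)*(-178) = -347 - 13*(-178) = -347 + 2314 = 1967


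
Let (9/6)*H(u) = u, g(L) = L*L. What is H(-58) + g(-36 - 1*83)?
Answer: 42367/3 ≈ 14122.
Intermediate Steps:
g(L) = L**2
H(u) = 2*u/3
H(-58) + g(-36 - 1*83) = (2/3)*(-58) + (-36 - 1*83)**2 = -116/3 + (-36 - 83)**2 = -116/3 + (-119)**2 = -116/3 + 14161 = 42367/3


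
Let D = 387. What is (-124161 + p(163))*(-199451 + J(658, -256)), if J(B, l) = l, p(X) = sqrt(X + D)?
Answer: 24795820827 - 998535*sqrt(22) ≈ 2.4791e+10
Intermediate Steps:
p(X) = sqrt(387 + X) (p(X) = sqrt(X + 387) = sqrt(387 + X))
(-124161 + p(163))*(-199451 + J(658, -256)) = (-124161 + sqrt(387 + 163))*(-199451 - 256) = (-124161 + sqrt(550))*(-199707) = (-124161 + 5*sqrt(22))*(-199707) = 24795820827 - 998535*sqrt(22)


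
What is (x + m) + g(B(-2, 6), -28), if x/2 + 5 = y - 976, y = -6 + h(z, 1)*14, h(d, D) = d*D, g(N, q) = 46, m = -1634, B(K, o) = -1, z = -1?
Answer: -3590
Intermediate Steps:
h(d, D) = D*d
y = -20 (y = -6 + (1*(-1))*14 = -6 - 1*14 = -6 - 14 = -20)
x = -2002 (x = -10 + 2*(-20 - 976) = -10 + 2*(-996) = -10 - 1992 = -2002)
(x + m) + g(B(-2, 6), -28) = (-2002 - 1634) + 46 = -3636 + 46 = -3590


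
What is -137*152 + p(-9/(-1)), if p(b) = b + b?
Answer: -20806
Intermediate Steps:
p(b) = 2*b
-137*152 + p(-9/(-1)) = -137*152 + 2*(-9/(-1)) = -20824 + 2*(-9*(-1)) = -20824 + 2*9 = -20824 + 18 = -20806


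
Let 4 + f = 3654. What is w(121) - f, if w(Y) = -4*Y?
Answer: -4134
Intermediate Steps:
f = 3650 (f = -4 + 3654 = 3650)
w(121) - f = -4*121 - 1*3650 = -484 - 3650 = -4134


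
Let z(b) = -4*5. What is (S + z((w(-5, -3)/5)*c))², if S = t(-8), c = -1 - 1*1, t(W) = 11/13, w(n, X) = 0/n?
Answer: 62001/169 ≈ 366.87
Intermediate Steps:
w(n, X) = 0
t(W) = 11/13 (t(W) = 11*(1/13) = 11/13)
c = -2 (c = -1 - 1 = -2)
S = 11/13 ≈ 0.84615
z(b) = -20
(S + z((w(-5, -3)/5)*c))² = (11/13 - 20)² = (-249/13)² = 62001/169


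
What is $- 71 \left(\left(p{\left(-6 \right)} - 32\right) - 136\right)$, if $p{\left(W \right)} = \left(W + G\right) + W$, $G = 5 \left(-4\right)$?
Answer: $14200$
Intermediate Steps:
$G = -20$
$p{\left(W \right)} = -20 + 2 W$ ($p{\left(W \right)} = \left(W - 20\right) + W = \left(-20 + W\right) + W = -20 + 2 W$)
$- 71 \left(\left(p{\left(-6 \right)} - 32\right) - 136\right) = - 71 \left(\left(\left(-20 + 2 \left(-6\right)\right) - 32\right) - 136\right) = - 71 \left(\left(\left(-20 - 12\right) - 32\right) - 136\right) = - 71 \left(\left(-32 - 32\right) - 136\right) = - 71 \left(-64 - 136\right) = \left(-71\right) \left(-200\right) = 14200$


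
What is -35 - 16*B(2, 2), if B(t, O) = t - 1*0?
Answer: -67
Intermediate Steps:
B(t, O) = t (B(t, O) = t + 0 = t)
-35 - 16*B(2, 2) = -35 - 16*2 = -35 - 32 = -67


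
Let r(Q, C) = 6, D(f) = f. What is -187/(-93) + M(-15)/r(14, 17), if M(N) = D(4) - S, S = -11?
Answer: 839/186 ≈ 4.5107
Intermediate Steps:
M(N) = 15 (M(N) = 4 - 1*(-11) = 4 + 11 = 15)
-187/(-93) + M(-15)/r(14, 17) = -187/(-93) + 15/6 = -187*(-1/93) + 15*(⅙) = 187/93 + 5/2 = 839/186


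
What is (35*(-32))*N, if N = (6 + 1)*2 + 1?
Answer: -16800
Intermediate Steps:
N = 15 (N = 7*2 + 1 = 14 + 1 = 15)
(35*(-32))*N = (35*(-32))*15 = -1120*15 = -16800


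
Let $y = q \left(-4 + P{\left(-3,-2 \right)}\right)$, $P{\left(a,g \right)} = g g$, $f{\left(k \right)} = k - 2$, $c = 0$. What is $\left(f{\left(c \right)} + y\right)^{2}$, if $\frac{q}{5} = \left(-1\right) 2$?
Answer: $4$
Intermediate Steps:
$f{\left(k \right)} = -2 + k$ ($f{\left(k \right)} = k - 2 = -2 + k$)
$q = -10$ ($q = 5 \left(\left(-1\right) 2\right) = 5 \left(-2\right) = -10$)
$P{\left(a,g \right)} = g^{2}$
$y = 0$ ($y = - 10 \left(-4 + \left(-2\right)^{2}\right) = - 10 \left(-4 + 4\right) = \left(-10\right) 0 = 0$)
$\left(f{\left(c \right)} + y\right)^{2} = \left(\left(-2 + 0\right) + 0\right)^{2} = \left(-2 + 0\right)^{2} = \left(-2\right)^{2} = 4$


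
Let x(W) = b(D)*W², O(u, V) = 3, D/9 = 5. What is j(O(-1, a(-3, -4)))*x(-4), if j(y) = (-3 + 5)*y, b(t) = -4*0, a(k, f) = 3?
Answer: 0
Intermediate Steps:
D = 45 (D = 9*5 = 45)
b(t) = 0
j(y) = 2*y
x(W) = 0 (x(W) = 0*W² = 0)
j(O(-1, a(-3, -4)))*x(-4) = (2*3)*0 = 6*0 = 0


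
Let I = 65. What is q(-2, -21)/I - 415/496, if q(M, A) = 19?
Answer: -17551/32240 ≈ -0.54439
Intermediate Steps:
q(-2, -21)/I - 415/496 = 19/65 - 415/496 = -17551/32240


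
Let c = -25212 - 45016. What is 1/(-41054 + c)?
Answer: -1/111282 ≈ -8.9862e-6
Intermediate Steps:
c = -70228
1/(-41054 + c) = 1/(-41054 - 70228) = 1/(-111282) = -1/111282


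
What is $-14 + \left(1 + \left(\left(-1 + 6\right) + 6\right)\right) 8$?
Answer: $82$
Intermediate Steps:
$-14 + \left(1 + \left(\left(-1 + 6\right) + 6\right)\right) 8 = -14 + \left(1 + \left(5 + 6\right)\right) 8 = -14 + \left(1 + 11\right) 8 = -14 + 12 \cdot 8 = -14 + 96 = 82$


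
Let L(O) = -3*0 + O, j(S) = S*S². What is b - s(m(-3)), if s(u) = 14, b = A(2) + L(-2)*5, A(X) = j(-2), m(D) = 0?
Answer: -32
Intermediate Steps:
j(S) = S³
A(X) = -8 (A(X) = (-2)³ = -8)
L(O) = O (L(O) = 0 + O = O)
b = -18 (b = -8 - 2*5 = -8 - 10 = -18)
b - s(m(-3)) = -18 - 1*14 = -18 - 14 = -32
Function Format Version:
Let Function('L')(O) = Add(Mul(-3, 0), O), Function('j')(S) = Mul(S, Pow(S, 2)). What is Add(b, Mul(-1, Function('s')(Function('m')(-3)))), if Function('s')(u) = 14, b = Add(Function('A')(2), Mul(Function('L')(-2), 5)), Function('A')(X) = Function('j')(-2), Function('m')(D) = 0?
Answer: -32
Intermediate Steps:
Function('j')(S) = Pow(S, 3)
Function('A')(X) = -8 (Function('A')(X) = Pow(-2, 3) = -8)
Function('L')(O) = O (Function('L')(O) = Add(0, O) = O)
b = -18 (b = Add(-8, Mul(-2, 5)) = Add(-8, -10) = -18)
Add(b, Mul(-1, Function('s')(Function('m')(-3)))) = Add(-18, Mul(-1, 14)) = Add(-18, -14) = -32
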